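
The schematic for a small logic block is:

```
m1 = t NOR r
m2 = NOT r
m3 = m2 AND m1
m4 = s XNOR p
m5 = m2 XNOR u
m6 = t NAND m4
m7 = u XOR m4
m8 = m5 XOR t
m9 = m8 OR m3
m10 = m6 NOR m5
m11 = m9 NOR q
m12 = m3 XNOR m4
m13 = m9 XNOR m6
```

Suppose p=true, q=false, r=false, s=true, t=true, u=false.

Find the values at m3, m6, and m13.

m1 = t NOR r = true NOR false = false
m2 = NOT r = NOT false = true
m3 = m2 AND m1 = true AND false = false
m4 = s XNOR p = true XNOR true = true
m5 = m2 XNOR u = true XNOR false = false
m6 = t NAND m4 = true NAND true = false
m8 = m5 XOR t = false XOR true = true
m9 = m8 OR m3 = true OR false = true
m13 = m9 XNOR m6 = true XNOR false = false

m3 = false, m6 = false, m13 = false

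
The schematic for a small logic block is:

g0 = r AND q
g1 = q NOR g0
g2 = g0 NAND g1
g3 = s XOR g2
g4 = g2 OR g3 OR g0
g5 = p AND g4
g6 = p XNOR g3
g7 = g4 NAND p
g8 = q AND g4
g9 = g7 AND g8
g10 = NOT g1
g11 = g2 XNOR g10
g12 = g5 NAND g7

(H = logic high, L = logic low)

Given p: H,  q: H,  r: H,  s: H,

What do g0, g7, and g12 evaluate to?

g0 = H, g7 = L, g12 = H

g0 = r AND q = H AND H = H
g1 = q NOR g0 = H NOR H = L
g2 = g0 NAND g1 = H NAND L = H
g3 = s XOR g2 = H XOR H = L
g4 = g2 OR g3 OR g0 = H OR L OR H = H
g5 = p AND g4 = H AND H = H
g7 = g4 NAND p = H NAND H = L
g12 = g5 NAND g7 = H NAND L = H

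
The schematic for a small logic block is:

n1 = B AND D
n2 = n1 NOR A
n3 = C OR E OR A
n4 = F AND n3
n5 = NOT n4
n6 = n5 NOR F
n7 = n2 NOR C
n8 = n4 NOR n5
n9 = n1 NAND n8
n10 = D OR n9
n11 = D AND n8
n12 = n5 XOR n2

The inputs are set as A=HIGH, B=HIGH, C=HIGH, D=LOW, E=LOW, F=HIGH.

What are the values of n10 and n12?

n10 = HIGH, n12 = LOW

n1 = B AND D = HIGH AND LOW = LOW
n2 = n1 NOR A = LOW NOR HIGH = LOW
n3 = C OR E OR A = HIGH OR LOW OR HIGH = HIGH
n4 = F AND n3 = HIGH AND HIGH = HIGH
n5 = NOT n4 = NOT HIGH = LOW
n8 = n4 NOR n5 = HIGH NOR LOW = LOW
n9 = n1 NAND n8 = LOW NAND LOW = HIGH
n10 = D OR n9 = LOW OR HIGH = HIGH
n12 = n5 XOR n2 = LOW XOR LOW = LOW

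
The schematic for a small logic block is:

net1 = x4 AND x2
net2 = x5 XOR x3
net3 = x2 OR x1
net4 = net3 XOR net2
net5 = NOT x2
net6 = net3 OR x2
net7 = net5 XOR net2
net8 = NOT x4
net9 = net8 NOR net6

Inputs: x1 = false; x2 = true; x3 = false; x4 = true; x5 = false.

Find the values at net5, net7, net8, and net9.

net2 = x5 XOR x3 = false XOR false = false
net3 = x2 OR x1 = true OR false = true
net5 = NOT x2 = NOT true = false
net6 = net3 OR x2 = true OR true = true
net7 = net5 XOR net2 = false XOR false = false
net8 = NOT x4 = NOT true = false
net9 = net8 NOR net6 = false NOR true = false

net5 = false  net7 = false  net8 = false  net9 = false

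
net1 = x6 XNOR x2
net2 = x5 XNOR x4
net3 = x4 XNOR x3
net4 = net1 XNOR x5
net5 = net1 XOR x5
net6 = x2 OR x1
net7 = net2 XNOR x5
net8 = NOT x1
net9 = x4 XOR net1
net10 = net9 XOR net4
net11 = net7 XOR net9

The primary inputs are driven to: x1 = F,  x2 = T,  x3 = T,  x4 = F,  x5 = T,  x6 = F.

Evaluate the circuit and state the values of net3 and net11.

net3 = F  net11 = F

net1 = x6 XNOR x2 = F XNOR T = F
net2 = x5 XNOR x4 = T XNOR F = F
net3 = x4 XNOR x3 = F XNOR T = F
net7 = net2 XNOR x5 = F XNOR T = F
net9 = x4 XOR net1 = F XOR F = F
net11 = net7 XOR net9 = F XOR F = F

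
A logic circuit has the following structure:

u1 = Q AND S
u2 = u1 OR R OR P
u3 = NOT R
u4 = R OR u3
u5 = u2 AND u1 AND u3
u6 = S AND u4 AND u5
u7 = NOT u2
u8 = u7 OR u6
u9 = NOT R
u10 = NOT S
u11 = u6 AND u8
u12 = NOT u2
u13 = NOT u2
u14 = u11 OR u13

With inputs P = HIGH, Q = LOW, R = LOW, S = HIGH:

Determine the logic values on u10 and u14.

u1 = Q AND S = LOW AND HIGH = LOW
u2 = u1 OR R OR P = LOW OR LOW OR HIGH = HIGH
u3 = NOT R = NOT LOW = HIGH
u4 = R OR u3 = LOW OR HIGH = HIGH
u5 = u2 AND u1 AND u3 = HIGH AND LOW AND HIGH = LOW
u6 = S AND u4 AND u5 = HIGH AND HIGH AND LOW = LOW
u7 = NOT u2 = NOT HIGH = LOW
u8 = u7 OR u6 = LOW OR LOW = LOW
u10 = NOT S = NOT HIGH = LOW
u11 = u6 AND u8 = LOW AND LOW = LOW
u13 = NOT u2 = NOT HIGH = LOW
u14 = u11 OR u13 = LOW OR LOW = LOW

u10 = LOW; u14 = LOW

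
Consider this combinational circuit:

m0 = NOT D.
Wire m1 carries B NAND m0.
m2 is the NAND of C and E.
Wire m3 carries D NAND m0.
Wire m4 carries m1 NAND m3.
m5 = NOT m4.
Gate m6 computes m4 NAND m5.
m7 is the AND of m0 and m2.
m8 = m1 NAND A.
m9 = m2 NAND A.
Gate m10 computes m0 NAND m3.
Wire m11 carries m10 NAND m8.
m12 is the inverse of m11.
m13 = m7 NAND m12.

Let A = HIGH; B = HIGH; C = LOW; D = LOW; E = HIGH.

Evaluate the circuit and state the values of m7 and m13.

m7 = HIGH; m13 = HIGH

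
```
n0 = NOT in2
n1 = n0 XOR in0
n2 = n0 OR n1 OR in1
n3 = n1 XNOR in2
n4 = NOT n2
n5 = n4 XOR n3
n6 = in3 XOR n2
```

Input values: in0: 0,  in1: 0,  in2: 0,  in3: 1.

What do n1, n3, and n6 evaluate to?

n1 = 1; n3 = 0; n6 = 0

n0 = NOT in2 = NOT 0 = 1
n1 = n0 XOR in0 = 1 XOR 0 = 1
n2 = n0 OR n1 OR in1 = 1 OR 1 OR 0 = 1
n3 = n1 XNOR in2 = 1 XNOR 0 = 0
n6 = in3 XOR n2 = 1 XOR 1 = 0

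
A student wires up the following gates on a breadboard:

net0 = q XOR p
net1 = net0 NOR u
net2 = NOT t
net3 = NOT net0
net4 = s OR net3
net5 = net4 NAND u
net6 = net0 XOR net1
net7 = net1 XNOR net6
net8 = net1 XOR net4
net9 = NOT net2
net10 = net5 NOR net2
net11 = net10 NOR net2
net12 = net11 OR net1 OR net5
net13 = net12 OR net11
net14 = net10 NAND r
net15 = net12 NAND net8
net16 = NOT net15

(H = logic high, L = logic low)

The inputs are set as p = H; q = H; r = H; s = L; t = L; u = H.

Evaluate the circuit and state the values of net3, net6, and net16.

net0 = q XOR p = H XOR H = L
net1 = net0 NOR u = L NOR H = L
net2 = NOT t = NOT L = H
net3 = NOT net0 = NOT L = H
net4 = s OR net3 = L OR H = H
net5 = net4 NAND u = H NAND H = L
net6 = net0 XOR net1 = L XOR L = L
net8 = net1 XOR net4 = L XOR H = H
net10 = net5 NOR net2 = L NOR H = L
net11 = net10 NOR net2 = L NOR H = L
net12 = net11 OR net1 OR net5 = L OR L OR L = L
net15 = net12 NAND net8 = L NAND H = H
net16 = NOT net15 = NOT H = L

net3 = H, net6 = L, net16 = L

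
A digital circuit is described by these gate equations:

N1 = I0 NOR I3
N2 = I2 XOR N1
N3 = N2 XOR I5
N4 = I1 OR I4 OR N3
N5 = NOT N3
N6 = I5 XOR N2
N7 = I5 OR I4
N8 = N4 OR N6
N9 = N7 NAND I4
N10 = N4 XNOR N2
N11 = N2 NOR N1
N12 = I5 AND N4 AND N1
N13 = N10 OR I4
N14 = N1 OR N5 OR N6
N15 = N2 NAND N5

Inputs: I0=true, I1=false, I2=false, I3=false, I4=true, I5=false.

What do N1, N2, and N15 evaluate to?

N1 = false  N2 = false  N15 = true

N1 = I0 NOR I3 = true NOR false = false
N2 = I2 XOR N1 = false XOR false = false
N3 = N2 XOR I5 = false XOR false = false
N5 = NOT N3 = NOT false = true
N15 = N2 NAND N5 = false NAND true = true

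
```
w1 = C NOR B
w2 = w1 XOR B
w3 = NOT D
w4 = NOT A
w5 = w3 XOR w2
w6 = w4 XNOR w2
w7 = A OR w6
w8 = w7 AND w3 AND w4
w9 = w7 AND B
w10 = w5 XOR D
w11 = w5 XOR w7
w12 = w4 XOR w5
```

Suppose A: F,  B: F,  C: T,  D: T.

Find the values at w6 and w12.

w1 = C NOR B = T NOR F = F
w2 = w1 XOR B = F XOR F = F
w3 = NOT D = NOT T = F
w4 = NOT A = NOT F = T
w5 = w3 XOR w2 = F XOR F = F
w6 = w4 XNOR w2 = T XNOR F = F
w12 = w4 XOR w5 = T XOR F = T

w6 = F, w12 = T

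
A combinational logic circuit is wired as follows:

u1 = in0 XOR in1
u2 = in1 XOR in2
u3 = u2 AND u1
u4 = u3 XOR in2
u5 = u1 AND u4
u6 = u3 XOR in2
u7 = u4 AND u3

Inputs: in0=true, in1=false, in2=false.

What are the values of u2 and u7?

u1 = in0 XOR in1 = true XOR false = true
u2 = in1 XOR in2 = false XOR false = false
u3 = u2 AND u1 = false AND true = false
u4 = u3 XOR in2 = false XOR false = false
u7 = u4 AND u3 = false AND false = false

u2 = false; u7 = false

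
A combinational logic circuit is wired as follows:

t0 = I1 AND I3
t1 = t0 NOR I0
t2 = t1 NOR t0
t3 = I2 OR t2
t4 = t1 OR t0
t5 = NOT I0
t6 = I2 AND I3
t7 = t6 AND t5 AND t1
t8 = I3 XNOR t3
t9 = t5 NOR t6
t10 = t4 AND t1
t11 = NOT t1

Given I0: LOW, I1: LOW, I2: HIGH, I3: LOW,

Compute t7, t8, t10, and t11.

t0 = I1 AND I3 = LOW AND LOW = LOW
t1 = t0 NOR I0 = LOW NOR LOW = HIGH
t2 = t1 NOR t0 = HIGH NOR LOW = LOW
t3 = I2 OR t2 = HIGH OR LOW = HIGH
t4 = t1 OR t0 = HIGH OR LOW = HIGH
t5 = NOT I0 = NOT LOW = HIGH
t6 = I2 AND I3 = HIGH AND LOW = LOW
t7 = t6 AND t5 AND t1 = LOW AND HIGH AND HIGH = LOW
t8 = I3 XNOR t3 = LOW XNOR HIGH = LOW
t10 = t4 AND t1 = HIGH AND HIGH = HIGH
t11 = NOT t1 = NOT HIGH = LOW

t7 = LOW; t8 = LOW; t10 = HIGH; t11 = LOW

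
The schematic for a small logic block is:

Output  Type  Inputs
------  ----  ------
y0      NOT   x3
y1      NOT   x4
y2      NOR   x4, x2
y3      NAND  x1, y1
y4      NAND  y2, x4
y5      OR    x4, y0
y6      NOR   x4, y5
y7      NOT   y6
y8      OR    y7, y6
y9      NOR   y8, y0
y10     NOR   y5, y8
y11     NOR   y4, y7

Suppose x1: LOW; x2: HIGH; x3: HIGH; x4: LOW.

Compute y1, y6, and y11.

y0 = NOT x3 = NOT HIGH = LOW
y1 = NOT x4 = NOT LOW = HIGH
y2 = x4 NOR x2 = LOW NOR HIGH = LOW
y4 = y2 NAND x4 = LOW NAND LOW = HIGH
y5 = x4 OR y0 = LOW OR LOW = LOW
y6 = x4 NOR y5 = LOW NOR LOW = HIGH
y7 = NOT y6 = NOT HIGH = LOW
y11 = y4 NOR y7 = HIGH NOR LOW = LOW

y1 = HIGH, y6 = HIGH, y11 = LOW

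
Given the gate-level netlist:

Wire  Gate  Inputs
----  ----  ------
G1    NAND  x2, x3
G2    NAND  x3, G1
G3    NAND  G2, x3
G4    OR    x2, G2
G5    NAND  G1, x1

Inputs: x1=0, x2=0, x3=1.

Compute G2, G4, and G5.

G1 = x2 NAND x3 = 0 NAND 1 = 1
G2 = x3 NAND G1 = 1 NAND 1 = 0
G4 = x2 OR G2 = 0 OR 0 = 0
G5 = G1 NAND x1 = 1 NAND 0 = 1

G2 = 0; G4 = 0; G5 = 1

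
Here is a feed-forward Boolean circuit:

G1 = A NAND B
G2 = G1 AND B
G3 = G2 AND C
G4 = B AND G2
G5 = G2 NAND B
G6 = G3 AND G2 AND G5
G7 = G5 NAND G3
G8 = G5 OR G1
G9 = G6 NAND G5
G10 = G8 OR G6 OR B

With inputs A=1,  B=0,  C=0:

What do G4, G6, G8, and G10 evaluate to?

G1 = A NAND B = 1 NAND 0 = 1
G2 = G1 AND B = 1 AND 0 = 0
G3 = G2 AND C = 0 AND 0 = 0
G4 = B AND G2 = 0 AND 0 = 0
G5 = G2 NAND B = 0 NAND 0 = 1
G6 = G3 AND G2 AND G5 = 0 AND 0 AND 1 = 0
G8 = G5 OR G1 = 1 OR 1 = 1
G10 = G8 OR G6 OR B = 1 OR 0 OR 0 = 1

G4 = 0; G6 = 0; G8 = 1; G10 = 1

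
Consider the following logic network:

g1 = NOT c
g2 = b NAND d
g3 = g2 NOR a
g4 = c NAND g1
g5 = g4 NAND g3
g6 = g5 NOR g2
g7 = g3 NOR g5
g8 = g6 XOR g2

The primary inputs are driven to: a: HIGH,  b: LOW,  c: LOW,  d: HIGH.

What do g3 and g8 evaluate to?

g3 = LOW; g8 = HIGH

g1 = NOT c = NOT LOW = HIGH
g2 = b NAND d = LOW NAND HIGH = HIGH
g3 = g2 NOR a = HIGH NOR HIGH = LOW
g4 = c NAND g1 = LOW NAND HIGH = HIGH
g5 = g4 NAND g3 = HIGH NAND LOW = HIGH
g6 = g5 NOR g2 = HIGH NOR HIGH = LOW
g8 = g6 XOR g2 = LOW XOR HIGH = HIGH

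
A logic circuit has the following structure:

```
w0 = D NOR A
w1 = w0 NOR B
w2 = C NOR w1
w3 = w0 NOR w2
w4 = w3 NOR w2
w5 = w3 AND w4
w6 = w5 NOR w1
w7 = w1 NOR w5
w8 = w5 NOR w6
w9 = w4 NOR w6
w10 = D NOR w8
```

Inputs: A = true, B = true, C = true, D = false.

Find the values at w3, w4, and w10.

w3 = true, w4 = false, w10 = true

w0 = D NOR A = false NOR true = false
w1 = w0 NOR B = false NOR true = false
w2 = C NOR w1 = true NOR false = false
w3 = w0 NOR w2 = false NOR false = true
w4 = w3 NOR w2 = true NOR false = false
w5 = w3 AND w4 = true AND false = false
w6 = w5 NOR w1 = false NOR false = true
w8 = w5 NOR w6 = false NOR true = false
w10 = D NOR w8 = false NOR false = true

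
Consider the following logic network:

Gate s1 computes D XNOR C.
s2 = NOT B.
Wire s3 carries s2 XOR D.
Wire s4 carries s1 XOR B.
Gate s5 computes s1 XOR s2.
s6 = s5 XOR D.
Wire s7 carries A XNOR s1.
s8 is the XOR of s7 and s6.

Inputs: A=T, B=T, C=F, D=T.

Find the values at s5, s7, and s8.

s5 = F; s7 = F; s8 = T

s1 = D XNOR C = T XNOR F = F
s2 = NOT B = NOT T = F
s5 = s1 XOR s2 = F XOR F = F
s6 = s5 XOR D = F XOR T = T
s7 = A XNOR s1 = T XNOR F = F
s8 = s7 XOR s6 = F XOR T = T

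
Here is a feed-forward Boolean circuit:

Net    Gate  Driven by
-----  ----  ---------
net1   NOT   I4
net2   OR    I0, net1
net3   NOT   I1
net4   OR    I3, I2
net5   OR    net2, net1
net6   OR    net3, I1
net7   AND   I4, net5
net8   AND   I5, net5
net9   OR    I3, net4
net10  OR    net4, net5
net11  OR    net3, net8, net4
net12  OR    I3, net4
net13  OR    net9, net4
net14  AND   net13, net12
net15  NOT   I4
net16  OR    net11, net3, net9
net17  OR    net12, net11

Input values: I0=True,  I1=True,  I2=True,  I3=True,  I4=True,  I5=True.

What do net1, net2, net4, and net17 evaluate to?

net1 = False; net2 = True; net4 = True; net17 = True

net1 = NOT I4 = NOT True = False
net2 = I0 OR net1 = True OR False = True
net3 = NOT I1 = NOT True = False
net4 = I3 OR I2 = True OR True = True
net5 = net2 OR net1 = True OR False = True
net8 = I5 AND net5 = True AND True = True
net11 = net3 OR net8 OR net4 = False OR True OR True = True
net12 = I3 OR net4 = True OR True = True
net17 = net12 OR net11 = True OR True = True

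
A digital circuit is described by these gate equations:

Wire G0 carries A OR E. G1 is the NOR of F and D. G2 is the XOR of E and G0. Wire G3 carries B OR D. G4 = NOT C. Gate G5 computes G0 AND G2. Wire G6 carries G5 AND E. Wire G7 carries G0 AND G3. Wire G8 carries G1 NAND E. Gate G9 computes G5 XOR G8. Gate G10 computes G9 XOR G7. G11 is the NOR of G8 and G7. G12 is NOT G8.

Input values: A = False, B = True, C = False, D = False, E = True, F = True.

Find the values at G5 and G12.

G5 = False; G12 = False

G0 = A OR E = False OR True = True
G1 = F NOR D = True NOR False = False
G2 = E XOR G0 = True XOR True = False
G5 = G0 AND G2 = True AND False = False
G8 = G1 NAND E = False NAND True = True
G12 = NOT G8 = NOT True = False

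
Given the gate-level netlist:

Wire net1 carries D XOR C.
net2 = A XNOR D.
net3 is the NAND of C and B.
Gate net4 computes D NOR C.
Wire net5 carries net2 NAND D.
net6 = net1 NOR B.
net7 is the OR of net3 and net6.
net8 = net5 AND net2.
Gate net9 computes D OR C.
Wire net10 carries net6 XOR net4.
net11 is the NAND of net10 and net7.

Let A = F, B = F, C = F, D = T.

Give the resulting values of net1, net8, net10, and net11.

net1 = D XOR C = T XOR F = T
net2 = A XNOR D = F XNOR T = F
net3 = C NAND B = F NAND F = T
net4 = D NOR C = T NOR F = F
net5 = net2 NAND D = F NAND T = T
net6 = net1 NOR B = T NOR F = F
net7 = net3 OR net6 = T OR F = T
net8 = net5 AND net2 = T AND F = F
net10 = net6 XOR net4 = F XOR F = F
net11 = net10 NAND net7 = F NAND T = T

net1 = T, net8 = F, net10 = F, net11 = T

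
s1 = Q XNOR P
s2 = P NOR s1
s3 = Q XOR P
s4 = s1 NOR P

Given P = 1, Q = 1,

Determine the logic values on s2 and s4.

s1 = Q XNOR P = 1 XNOR 1 = 1
s2 = P NOR s1 = 1 NOR 1 = 0
s4 = s1 NOR P = 1 NOR 1 = 0

s2 = 0, s4 = 0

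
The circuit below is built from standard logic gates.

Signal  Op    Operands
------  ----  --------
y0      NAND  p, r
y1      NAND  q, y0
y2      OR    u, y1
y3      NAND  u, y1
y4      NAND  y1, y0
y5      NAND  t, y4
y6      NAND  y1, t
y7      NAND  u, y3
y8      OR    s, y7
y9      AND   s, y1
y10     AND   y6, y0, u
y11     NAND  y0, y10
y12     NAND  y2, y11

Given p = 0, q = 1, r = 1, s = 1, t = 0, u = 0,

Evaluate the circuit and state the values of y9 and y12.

y9 = 0  y12 = 1

y0 = p NAND r = 0 NAND 1 = 1
y1 = q NAND y0 = 1 NAND 1 = 0
y2 = u OR y1 = 0 OR 0 = 0
y6 = y1 NAND t = 0 NAND 0 = 1
y9 = s AND y1 = 1 AND 0 = 0
y10 = y6 AND y0 AND u = 1 AND 1 AND 0 = 0
y11 = y0 NAND y10 = 1 NAND 0 = 1
y12 = y2 NAND y11 = 0 NAND 1 = 1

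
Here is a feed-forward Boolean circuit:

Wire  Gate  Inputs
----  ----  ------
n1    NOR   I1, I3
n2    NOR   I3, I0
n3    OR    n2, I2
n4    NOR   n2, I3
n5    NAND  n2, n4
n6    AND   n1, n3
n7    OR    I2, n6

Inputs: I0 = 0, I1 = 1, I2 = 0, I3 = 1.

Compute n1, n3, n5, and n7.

n1 = I1 NOR I3 = 1 NOR 1 = 0
n2 = I3 NOR I0 = 1 NOR 0 = 0
n3 = n2 OR I2 = 0 OR 0 = 0
n4 = n2 NOR I3 = 0 NOR 1 = 0
n5 = n2 NAND n4 = 0 NAND 0 = 1
n6 = n1 AND n3 = 0 AND 0 = 0
n7 = I2 OR n6 = 0 OR 0 = 0

n1 = 0; n3 = 0; n5 = 1; n7 = 0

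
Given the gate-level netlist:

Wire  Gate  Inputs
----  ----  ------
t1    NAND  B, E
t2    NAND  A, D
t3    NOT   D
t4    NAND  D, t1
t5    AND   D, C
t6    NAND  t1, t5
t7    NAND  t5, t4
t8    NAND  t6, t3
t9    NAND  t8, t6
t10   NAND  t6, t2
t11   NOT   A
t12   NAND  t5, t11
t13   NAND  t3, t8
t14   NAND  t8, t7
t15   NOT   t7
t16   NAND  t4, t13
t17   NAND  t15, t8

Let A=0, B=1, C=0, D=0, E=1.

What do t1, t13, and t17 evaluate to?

t1 = 0, t13 = 1, t17 = 1

t1 = B NAND E = 1 NAND 1 = 0
t3 = NOT D = NOT 0 = 1
t4 = D NAND t1 = 0 NAND 0 = 1
t5 = D AND C = 0 AND 0 = 0
t6 = t1 NAND t5 = 0 NAND 0 = 1
t7 = t5 NAND t4 = 0 NAND 1 = 1
t8 = t6 NAND t3 = 1 NAND 1 = 0
t13 = t3 NAND t8 = 1 NAND 0 = 1
t15 = NOT t7 = NOT 1 = 0
t17 = t15 NAND t8 = 0 NAND 0 = 1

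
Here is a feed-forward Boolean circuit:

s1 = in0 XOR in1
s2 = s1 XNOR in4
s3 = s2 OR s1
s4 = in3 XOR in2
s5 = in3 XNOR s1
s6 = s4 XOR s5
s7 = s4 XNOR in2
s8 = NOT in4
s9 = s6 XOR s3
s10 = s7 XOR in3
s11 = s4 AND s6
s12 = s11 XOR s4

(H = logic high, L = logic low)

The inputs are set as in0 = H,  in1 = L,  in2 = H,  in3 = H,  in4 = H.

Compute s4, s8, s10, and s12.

s1 = in0 XOR in1 = H XOR L = H
s4 = in3 XOR in2 = H XOR H = L
s5 = in3 XNOR s1 = H XNOR H = H
s6 = s4 XOR s5 = L XOR H = H
s7 = s4 XNOR in2 = L XNOR H = L
s8 = NOT in4 = NOT H = L
s10 = s7 XOR in3 = L XOR H = H
s11 = s4 AND s6 = L AND H = L
s12 = s11 XOR s4 = L XOR L = L

s4 = L; s8 = L; s10 = H; s12 = L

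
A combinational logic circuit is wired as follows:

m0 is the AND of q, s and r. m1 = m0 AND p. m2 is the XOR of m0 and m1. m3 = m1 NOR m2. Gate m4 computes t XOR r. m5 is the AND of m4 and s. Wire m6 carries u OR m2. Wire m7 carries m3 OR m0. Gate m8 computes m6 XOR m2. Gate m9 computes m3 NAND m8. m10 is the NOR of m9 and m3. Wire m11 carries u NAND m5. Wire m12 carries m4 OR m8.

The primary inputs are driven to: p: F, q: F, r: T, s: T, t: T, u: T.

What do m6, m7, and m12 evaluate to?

m0 = q AND s AND r = F AND T AND T = F
m1 = m0 AND p = F AND F = F
m2 = m0 XOR m1 = F XOR F = F
m3 = m1 NOR m2 = F NOR F = T
m4 = t XOR r = T XOR T = F
m6 = u OR m2 = T OR F = T
m7 = m3 OR m0 = T OR F = T
m8 = m6 XOR m2 = T XOR F = T
m12 = m4 OR m8 = F OR T = T

m6 = T, m7 = T, m12 = T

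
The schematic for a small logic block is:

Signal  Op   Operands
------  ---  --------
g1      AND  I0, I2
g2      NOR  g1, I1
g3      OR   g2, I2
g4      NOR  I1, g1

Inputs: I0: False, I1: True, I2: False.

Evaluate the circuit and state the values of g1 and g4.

g1 = False; g4 = False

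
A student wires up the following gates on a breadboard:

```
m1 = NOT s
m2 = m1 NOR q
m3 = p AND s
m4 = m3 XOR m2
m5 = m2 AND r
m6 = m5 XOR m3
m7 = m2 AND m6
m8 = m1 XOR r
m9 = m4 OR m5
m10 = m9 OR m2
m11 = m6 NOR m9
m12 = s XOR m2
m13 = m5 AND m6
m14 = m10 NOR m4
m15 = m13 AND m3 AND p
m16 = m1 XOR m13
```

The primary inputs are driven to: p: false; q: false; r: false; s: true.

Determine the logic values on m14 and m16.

m1 = NOT s = NOT true = false
m2 = m1 NOR q = false NOR false = true
m3 = p AND s = false AND true = false
m4 = m3 XOR m2 = false XOR true = true
m5 = m2 AND r = true AND false = false
m6 = m5 XOR m3 = false XOR false = false
m9 = m4 OR m5 = true OR false = true
m10 = m9 OR m2 = true OR true = true
m13 = m5 AND m6 = false AND false = false
m14 = m10 NOR m4 = true NOR true = false
m16 = m1 XOR m13 = false XOR false = false

m14 = false; m16 = false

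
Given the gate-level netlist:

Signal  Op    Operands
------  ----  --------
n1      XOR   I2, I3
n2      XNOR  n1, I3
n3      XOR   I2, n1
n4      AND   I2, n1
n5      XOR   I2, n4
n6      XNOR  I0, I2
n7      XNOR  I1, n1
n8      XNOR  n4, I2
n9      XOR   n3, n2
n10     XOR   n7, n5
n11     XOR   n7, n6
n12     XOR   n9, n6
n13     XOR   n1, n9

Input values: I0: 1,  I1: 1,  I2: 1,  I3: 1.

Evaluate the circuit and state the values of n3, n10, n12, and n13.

n1 = I2 XOR I3 = 1 XOR 1 = 0
n2 = n1 XNOR I3 = 0 XNOR 1 = 0
n3 = I2 XOR n1 = 1 XOR 0 = 1
n4 = I2 AND n1 = 1 AND 0 = 0
n5 = I2 XOR n4 = 1 XOR 0 = 1
n6 = I0 XNOR I2 = 1 XNOR 1 = 1
n7 = I1 XNOR n1 = 1 XNOR 0 = 0
n9 = n3 XOR n2 = 1 XOR 0 = 1
n10 = n7 XOR n5 = 0 XOR 1 = 1
n12 = n9 XOR n6 = 1 XOR 1 = 0
n13 = n1 XOR n9 = 0 XOR 1 = 1

n3 = 1; n10 = 1; n12 = 0; n13 = 1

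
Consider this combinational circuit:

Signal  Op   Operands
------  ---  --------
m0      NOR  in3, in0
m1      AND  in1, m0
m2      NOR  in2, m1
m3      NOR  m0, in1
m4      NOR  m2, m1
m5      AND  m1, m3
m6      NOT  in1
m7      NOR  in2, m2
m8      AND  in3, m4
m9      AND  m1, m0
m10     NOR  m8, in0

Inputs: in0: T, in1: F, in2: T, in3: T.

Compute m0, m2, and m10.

m0 = in3 NOR in0 = T NOR T = F
m1 = in1 AND m0 = F AND F = F
m2 = in2 NOR m1 = T NOR F = F
m4 = m2 NOR m1 = F NOR F = T
m8 = in3 AND m4 = T AND T = T
m10 = m8 NOR in0 = T NOR T = F

m0 = F  m2 = F  m10 = F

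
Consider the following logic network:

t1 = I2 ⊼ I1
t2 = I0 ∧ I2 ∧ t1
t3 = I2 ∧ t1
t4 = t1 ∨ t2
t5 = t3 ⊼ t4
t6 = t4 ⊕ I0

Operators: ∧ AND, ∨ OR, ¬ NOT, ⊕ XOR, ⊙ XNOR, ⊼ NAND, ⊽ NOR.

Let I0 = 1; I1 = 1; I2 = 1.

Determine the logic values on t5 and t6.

t1 = I2 NAND I1 = 1 NAND 1 = 0
t2 = I0 AND I2 AND t1 = 1 AND 1 AND 0 = 0
t3 = I2 AND t1 = 1 AND 0 = 0
t4 = t1 OR t2 = 0 OR 0 = 0
t5 = t3 NAND t4 = 0 NAND 0 = 1
t6 = t4 XOR I0 = 0 XOR 1 = 1

t5 = 1, t6 = 1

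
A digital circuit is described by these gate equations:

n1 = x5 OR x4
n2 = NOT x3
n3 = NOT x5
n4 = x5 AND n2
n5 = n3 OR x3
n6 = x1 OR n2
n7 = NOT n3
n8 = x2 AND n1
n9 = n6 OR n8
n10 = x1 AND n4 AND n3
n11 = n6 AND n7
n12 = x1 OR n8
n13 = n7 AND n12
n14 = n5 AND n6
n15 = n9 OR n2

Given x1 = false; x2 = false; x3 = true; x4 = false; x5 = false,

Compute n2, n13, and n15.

n2 = false, n13 = false, n15 = false

n1 = x5 OR x4 = false OR false = false
n2 = NOT x3 = NOT true = false
n3 = NOT x5 = NOT false = true
n6 = x1 OR n2 = false OR false = false
n7 = NOT n3 = NOT true = false
n8 = x2 AND n1 = false AND false = false
n9 = n6 OR n8 = false OR false = false
n12 = x1 OR n8 = false OR false = false
n13 = n7 AND n12 = false AND false = false
n15 = n9 OR n2 = false OR false = false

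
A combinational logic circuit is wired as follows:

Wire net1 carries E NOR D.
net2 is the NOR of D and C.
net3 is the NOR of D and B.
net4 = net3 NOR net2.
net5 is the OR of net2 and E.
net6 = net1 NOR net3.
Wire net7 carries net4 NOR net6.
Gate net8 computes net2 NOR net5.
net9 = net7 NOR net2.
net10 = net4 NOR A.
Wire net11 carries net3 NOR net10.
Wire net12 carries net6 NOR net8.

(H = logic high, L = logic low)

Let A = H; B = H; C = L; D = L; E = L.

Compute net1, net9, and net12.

net1 = E NOR D = L NOR L = H
net2 = D NOR C = L NOR L = H
net3 = D NOR B = L NOR H = L
net4 = net3 NOR net2 = L NOR H = L
net5 = net2 OR E = H OR L = H
net6 = net1 NOR net3 = H NOR L = L
net7 = net4 NOR net6 = L NOR L = H
net8 = net2 NOR net5 = H NOR H = L
net9 = net7 NOR net2 = H NOR H = L
net12 = net6 NOR net8 = L NOR L = H

net1 = H  net9 = L  net12 = H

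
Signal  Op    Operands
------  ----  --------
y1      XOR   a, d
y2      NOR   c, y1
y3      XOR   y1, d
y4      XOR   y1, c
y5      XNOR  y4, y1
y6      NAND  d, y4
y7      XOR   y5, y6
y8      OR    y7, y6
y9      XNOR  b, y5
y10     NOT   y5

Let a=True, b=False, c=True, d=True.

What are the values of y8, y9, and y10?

y8 = False, y9 = True, y10 = True

y1 = a XOR d = True XOR True = False
y4 = y1 XOR c = False XOR True = True
y5 = y4 XNOR y1 = True XNOR False = False
y6 = d NAND y4 = True NAND True = False
y7 = y5 XOR y6 = False XOR False = False
y8 = y7 OR y6 = False OR False = False
y9 = b XNOR y5 = False XNOR False = True
y10 = NOT y5 = NOT False = True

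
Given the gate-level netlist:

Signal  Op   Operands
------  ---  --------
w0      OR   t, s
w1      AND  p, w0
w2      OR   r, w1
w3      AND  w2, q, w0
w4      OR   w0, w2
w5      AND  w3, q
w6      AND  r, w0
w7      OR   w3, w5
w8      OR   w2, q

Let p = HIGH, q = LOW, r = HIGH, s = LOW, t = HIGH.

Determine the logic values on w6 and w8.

w6 = HIGH, w8 = HIGH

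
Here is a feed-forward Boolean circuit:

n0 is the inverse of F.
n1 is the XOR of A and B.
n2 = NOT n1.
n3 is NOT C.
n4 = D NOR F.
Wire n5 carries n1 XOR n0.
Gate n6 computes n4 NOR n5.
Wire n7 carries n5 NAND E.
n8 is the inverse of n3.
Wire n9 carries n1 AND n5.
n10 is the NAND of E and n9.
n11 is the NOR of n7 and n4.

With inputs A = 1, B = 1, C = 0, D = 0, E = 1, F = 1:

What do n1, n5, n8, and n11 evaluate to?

n0 = NOT F = NOT 1 = 0
n1 = A XOR B = 1 XOR 1 = 0
n3 = NOT C = NOT 0 = 1
n4 = D NOR F = 0 NOR 1 = 0
n5 = n1 XOR n0 = 0 XOR 0 = 0
n7 = n5 NAND E = 0 NAND 1 = 1
n8 = NOT n3 = NOT 1 = 0
n11 = n7 NOR n4 = 1 NOR 0 = 0

n1 = 0  n5 = 0  n8 = 0  n11 = 0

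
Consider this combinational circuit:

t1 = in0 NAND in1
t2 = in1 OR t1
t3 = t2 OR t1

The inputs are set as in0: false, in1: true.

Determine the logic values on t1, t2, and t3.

t1 = true, t2 = true, t3 = true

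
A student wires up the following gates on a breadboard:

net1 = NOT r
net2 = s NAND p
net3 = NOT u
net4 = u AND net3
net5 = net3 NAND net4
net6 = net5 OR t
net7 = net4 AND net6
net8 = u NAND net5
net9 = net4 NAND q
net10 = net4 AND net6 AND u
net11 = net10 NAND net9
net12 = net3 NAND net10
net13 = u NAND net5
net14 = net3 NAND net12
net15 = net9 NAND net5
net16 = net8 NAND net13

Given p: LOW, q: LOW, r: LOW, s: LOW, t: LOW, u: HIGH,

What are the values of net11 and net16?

net3 = NOT u = NOT HIGH = LOW
net4 = u AND net3 = HIGH AND LOW = LOW
net5 = net3 NAND net4 = LOW NAND LOW = HIGH
net6 = net5 OR t = HIGH OR LOW = HIGH
net8 = u NAND net5 = HIGH NAND HIGH = LOW
net9 = net4 NAND q = LOW NAND LOW = HIGH
net10 = net4 AND net6 AND u = LOW AND HIGH AND HIGH = LOW
net11 = net10 NAND net9 = LOW NAND HIGH = HIGH
net13 = u NAND net5 = HIGH NAND HIGH = LOW
net16 = net8 NAND net13 = LOW NAND LOW = HIGH

net11 = HIGH, net16 = HIGH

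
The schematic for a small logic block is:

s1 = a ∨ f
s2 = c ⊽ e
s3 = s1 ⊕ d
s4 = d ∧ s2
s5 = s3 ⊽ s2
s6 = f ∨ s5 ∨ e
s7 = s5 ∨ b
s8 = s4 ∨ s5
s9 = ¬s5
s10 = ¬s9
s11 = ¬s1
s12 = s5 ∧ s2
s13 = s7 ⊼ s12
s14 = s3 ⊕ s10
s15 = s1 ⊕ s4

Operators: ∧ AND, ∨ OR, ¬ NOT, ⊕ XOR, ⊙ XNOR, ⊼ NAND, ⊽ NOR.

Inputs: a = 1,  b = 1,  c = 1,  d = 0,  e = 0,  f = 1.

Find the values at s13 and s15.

s13 = 1; s15 = 1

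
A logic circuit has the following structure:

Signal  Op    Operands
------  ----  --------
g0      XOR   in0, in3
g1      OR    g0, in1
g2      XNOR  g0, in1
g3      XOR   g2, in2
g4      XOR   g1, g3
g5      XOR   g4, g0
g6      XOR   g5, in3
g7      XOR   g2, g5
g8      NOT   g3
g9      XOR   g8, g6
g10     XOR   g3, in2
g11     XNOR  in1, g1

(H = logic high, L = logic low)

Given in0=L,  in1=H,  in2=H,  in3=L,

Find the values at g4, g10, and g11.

g4 = L, g10 = L, g11 = H

g0 = in0 XOR in3 = L XOR L = L
g1 = g0 OR in1 = L OR H = H
g2 = g0 XNOR in1 = L XNOR H = L
g3 = g2 XOR in2 = L XOR H = H
g4 = g1 XOR g3 = H XOR H = L
g10 = g3 XOR in2 = H XOR H = L
g11 = in1 XNOR g1 = H XNOR H = H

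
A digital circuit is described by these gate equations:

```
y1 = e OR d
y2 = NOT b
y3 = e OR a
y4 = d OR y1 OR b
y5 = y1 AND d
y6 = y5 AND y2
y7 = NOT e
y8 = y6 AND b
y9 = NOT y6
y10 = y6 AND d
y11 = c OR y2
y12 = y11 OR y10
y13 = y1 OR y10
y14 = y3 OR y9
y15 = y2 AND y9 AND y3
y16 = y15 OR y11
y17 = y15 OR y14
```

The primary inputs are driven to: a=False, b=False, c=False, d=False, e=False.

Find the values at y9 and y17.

y9 = True, y17 = True

y1 = e OR d = False OR False = False
y2 = NOT b = NOT False = True
y3 = e OR a = False OR False = False
y5 = y1 AND d = False AND False = False
y6 = y5 AND y2 = False AND True = False
y9 = NOT y6 = NOT False = True
y14 = y3 OR y9 = False OR True = True
y15 = y2 AND y9 AND y3 = True AND True AND False = False
y17 = y15 OR y14 = False OR True = True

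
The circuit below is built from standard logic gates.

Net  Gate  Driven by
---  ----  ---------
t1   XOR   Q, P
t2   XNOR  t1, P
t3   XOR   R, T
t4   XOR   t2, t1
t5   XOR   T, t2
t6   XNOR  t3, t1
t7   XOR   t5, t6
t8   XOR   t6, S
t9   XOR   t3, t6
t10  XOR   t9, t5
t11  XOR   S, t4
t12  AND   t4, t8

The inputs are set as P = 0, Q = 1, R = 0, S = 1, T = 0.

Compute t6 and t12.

t6 = 0; t12 = 1

t1 = Q XOR P = 1 XOR 0 = 1
t2 = t1 XNOR P = 1 XNOR 0 = 0
t3 = R XOR T = 0 XOR 0 = 0
t4 = t2 XOR t1 = 0 XOR 1 = 1
t6 = t3 XNOR t1 = 0 XNOR 1 = 0
t8 = t6 XOR S = 0 XOR 1 = 1
t12 = t4 AND t8 = 1 AND 1 = 1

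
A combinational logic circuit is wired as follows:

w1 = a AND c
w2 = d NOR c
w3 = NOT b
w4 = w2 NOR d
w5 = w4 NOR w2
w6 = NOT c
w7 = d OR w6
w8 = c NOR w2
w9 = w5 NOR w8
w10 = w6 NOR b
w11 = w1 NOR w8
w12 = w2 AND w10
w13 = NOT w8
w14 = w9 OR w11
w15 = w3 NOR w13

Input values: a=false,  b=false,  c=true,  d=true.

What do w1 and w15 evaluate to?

w1 = false; w15 = false

w1 = a AND c = false AND true = false
w2 = d NOR c = true NOR true = false
w3 = NOT b = NOT false = true
w8 = c NOR w2 = true NOR false = false
w13 = NOT w8 = NOT false = true
w15 = w3 NOR w13 = true NOR true = false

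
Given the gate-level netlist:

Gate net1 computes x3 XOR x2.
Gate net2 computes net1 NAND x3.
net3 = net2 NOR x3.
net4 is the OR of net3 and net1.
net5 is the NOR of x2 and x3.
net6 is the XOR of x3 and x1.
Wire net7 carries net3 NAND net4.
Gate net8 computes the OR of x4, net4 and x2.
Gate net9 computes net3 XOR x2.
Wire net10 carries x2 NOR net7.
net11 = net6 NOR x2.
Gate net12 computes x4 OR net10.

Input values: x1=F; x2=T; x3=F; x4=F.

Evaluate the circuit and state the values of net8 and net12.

net8 = T  net12 = F

net1 = x3 XOR x2 = F XOR T = T
net2 = net1 NAND x3 = T NAND F = T
net3 = net2 NOR x3 = T NOR F = F
net4 = net3 OR net1 = F OR T = T
net7 = net3 NAND net4 = F NAND T = T
net8 = x4 OR net4 OR x2 = F OR T OR T = T
net10 = x2 NOR net7 = T NOR T = F
net12 = x4 OR net10 = F OR F = F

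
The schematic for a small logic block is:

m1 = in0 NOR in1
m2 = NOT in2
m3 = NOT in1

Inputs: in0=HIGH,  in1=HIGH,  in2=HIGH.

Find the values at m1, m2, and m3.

m1 = HIGH NOR HIGH = LOW
m2 = NOT HIGH = LOW
m3 = NOT HIGH = LOW

m1 = LOW, m2 = LOW, m3 = LOW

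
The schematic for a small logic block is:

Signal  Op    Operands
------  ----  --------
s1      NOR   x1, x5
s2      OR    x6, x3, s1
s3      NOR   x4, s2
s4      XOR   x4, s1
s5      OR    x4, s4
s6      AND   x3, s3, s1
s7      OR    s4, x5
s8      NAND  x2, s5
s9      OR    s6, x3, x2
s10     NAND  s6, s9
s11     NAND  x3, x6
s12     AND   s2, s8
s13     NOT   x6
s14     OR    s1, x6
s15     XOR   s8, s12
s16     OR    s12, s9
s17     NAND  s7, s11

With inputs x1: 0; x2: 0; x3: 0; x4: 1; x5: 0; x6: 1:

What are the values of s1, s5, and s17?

s1 = x1 NOR x5 = 0 NOR 0 = 1
s4 = x4 XOR s1 = 1 XOR 1 = 0
s5 = x4 OR s4 = 1 OR 0 = 1
s7 = s4 OR x5 = 0 OR 0 = 0
s11 = x3 NAND x6 = 0 NAND 1 = 1
s17 = s7 NAND s11 = 0 NAND 1 = 1

s1 = 1, s5 = 1, s17 = 1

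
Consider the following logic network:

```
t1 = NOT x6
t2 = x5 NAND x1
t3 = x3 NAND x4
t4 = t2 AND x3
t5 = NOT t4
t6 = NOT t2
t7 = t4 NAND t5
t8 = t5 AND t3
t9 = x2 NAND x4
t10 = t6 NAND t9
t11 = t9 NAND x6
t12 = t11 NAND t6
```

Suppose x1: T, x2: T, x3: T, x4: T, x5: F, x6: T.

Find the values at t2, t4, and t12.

t2 = T; t4 = T; t12 = T

t2 = x5 NAND x1 = F NAND T = T
t4 = t2 AND x3 = T AND T = T
t6 = NOT t2 = NOT T = F
t9 = x2 NAND x4 = T NAND T = F
t11 = t9 NAND x6 = F NAND T = T
t12 = t11 NAND t6 = T NAND F = T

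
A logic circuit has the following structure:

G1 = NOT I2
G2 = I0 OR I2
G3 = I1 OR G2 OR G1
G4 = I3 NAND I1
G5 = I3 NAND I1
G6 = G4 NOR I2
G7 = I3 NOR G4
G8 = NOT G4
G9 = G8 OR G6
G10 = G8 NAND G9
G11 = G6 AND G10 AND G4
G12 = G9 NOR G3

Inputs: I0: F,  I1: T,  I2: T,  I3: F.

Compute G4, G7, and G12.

G1 = NOT I2 = NOT T = F
G2 = I0 OR I2 = F OR T = T
G3 = I1 OR G2 OR G1 = T OR T OR F = T
G4 = I3 NAND I1 = F NAND T = T
G6 = G4 NOR I2 = T NOR T = F
G7 = I3 NOR G4 = F NOR T = F
G8 = NOT G4 = NOT T = F
G9 = G8 OR G6 = F OR F = F
G12 = G9 NOR G3 = F NOR T = F

G4 = T  G7 = F  G12 = F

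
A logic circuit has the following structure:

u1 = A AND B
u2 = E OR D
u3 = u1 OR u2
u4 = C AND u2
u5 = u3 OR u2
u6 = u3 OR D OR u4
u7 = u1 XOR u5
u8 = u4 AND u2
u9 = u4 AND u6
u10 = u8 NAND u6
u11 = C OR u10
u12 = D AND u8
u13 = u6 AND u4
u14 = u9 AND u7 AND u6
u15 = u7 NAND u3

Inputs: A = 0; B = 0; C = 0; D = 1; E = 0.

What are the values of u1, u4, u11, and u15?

u1 = 0  u4 = 0  u11 = 1  u15 = 0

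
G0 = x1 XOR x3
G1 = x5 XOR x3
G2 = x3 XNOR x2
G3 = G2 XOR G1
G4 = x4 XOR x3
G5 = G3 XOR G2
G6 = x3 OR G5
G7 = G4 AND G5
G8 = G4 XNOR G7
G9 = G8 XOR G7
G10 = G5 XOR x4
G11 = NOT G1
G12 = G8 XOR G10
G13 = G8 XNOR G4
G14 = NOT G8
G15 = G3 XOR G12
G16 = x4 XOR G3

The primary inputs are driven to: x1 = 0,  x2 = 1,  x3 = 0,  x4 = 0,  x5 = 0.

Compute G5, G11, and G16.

G1 = x5 XOR x3 = 0 XOR 0 = 0
G2 = x3 XNOR x2 = 0 XNOR 1 = 0
G3 = G2 XOR G1 = 0 XOR 0 = 0
G5 = G3 XOR G2 = 0 XOR 0 = 0
G11 = NOT G1 = NOT 0 = 1
G16 = x4 XOR G3 = 0 XOR 0 = 0

G5 = 0, G11 = 1, G16 = 0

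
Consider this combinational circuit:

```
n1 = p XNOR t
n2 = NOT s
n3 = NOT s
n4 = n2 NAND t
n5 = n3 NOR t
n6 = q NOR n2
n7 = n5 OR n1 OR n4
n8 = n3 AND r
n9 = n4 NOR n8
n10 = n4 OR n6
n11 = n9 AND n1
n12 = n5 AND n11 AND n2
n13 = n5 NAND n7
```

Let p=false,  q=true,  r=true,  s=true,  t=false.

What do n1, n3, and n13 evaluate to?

n1 = p XNOR t = false XNOR false = true
n2 = NOT s = NOT true = false
n3 = NOT s = NOT true = false
n4 = n2 NAND t = false NAND false = true
n5 = n3 NOR t = false NOR false = true
n7 = n5 OR n1 OR n4 = true OR true OR true = true
n13 = n5 NAND n7 = true NAND true = false

n1 = true, n3 = false, n13 = false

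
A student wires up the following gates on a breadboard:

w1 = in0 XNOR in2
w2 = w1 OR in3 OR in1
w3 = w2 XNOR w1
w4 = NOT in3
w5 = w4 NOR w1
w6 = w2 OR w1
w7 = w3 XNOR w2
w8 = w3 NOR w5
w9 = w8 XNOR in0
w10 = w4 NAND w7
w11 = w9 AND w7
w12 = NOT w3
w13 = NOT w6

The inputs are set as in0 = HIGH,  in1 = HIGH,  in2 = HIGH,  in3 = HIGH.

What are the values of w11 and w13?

w11 = LOW, w13 = LOW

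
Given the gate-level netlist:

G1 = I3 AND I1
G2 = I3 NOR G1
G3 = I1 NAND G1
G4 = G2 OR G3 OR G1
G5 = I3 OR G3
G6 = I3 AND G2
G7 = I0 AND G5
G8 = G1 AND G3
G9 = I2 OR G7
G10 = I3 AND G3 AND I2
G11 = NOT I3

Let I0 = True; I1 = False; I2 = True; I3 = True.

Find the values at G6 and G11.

G6 = False; G11 = False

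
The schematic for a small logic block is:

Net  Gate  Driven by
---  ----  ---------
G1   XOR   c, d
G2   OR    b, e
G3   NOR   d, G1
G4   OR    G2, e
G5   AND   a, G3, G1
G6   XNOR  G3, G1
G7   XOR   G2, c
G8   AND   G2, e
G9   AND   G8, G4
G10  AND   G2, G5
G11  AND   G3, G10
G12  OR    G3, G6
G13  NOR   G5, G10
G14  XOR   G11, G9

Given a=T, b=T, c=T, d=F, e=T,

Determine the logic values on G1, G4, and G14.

G1 = c XOR d = T XOR F = T
G2 = b OR e = T OR T = T
G3 = d NOR G1 = F NOR T = F
G4 = G2 OR e = T OR T = T
G5 = a AND G3 AND G1 = T AND F AND T = F
G8 = G2 AND e = T AND T = T
G9 = G8 AND G4 = T AND T = T
G10 = G2 AND G5 = T AND F = F
G11 = G3 AND G10 = F AND F = F
G14 = G11 XOR G9 = F XOR T = T

G1 = T, G4 = T, G14 = T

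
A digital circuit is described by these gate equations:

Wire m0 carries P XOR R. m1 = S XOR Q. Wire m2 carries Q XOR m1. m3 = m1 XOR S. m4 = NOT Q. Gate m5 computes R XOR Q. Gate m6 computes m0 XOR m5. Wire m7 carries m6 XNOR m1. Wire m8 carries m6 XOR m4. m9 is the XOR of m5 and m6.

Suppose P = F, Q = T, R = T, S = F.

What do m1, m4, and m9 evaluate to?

m0 = P XOR R = F XOR T = T
m1 = S XOR Q = F XOR T = T
m4 = NOT Q = NOT T = F
m5 = R XOR Q = T XOR T = F
m6 = m0 XOR m5 = T XOR F = T
m9 = m5 XOR m6 = F XOR T = T

m1 = T; m4 = F; m9 = T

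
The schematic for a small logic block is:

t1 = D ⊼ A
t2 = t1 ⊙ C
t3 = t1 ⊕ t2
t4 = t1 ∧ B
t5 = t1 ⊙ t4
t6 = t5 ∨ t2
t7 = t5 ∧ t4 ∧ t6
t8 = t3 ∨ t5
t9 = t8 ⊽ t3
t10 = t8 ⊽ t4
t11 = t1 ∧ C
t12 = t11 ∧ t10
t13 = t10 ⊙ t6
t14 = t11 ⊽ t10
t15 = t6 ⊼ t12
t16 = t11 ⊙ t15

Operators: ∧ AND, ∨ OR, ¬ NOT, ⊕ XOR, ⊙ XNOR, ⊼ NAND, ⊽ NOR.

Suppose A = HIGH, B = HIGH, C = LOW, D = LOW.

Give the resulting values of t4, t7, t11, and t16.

t4 = HIGH, t7 = HIGH, t11 = LOW, t16 = LOW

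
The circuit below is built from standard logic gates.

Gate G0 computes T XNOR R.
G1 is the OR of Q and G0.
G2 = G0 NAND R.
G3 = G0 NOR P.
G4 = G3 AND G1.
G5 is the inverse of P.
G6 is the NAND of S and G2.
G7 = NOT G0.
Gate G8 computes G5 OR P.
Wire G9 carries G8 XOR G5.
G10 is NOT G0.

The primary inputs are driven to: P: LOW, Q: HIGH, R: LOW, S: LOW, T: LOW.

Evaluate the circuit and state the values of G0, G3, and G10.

G0 = HIGH  G3 = LOW  G10 = LOW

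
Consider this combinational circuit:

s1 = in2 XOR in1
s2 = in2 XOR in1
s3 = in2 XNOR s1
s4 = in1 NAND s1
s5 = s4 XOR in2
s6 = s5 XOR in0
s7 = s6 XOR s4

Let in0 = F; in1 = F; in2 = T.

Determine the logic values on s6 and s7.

s6 = F, s7 = T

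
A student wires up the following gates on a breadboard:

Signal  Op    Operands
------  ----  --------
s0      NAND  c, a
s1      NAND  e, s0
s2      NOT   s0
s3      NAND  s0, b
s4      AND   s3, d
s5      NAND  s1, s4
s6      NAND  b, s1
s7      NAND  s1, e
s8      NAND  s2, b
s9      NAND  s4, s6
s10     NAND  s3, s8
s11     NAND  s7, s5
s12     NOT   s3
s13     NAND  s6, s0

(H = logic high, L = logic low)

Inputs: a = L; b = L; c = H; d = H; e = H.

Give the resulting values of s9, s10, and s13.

s0 = c NAND a = H NAND L = H
s1 = e NAND s0 = H NAND H = L
s2 = NOT s0 = NOT H = L
s3 = s0 NAND b = H NAND L = H
s4 = s3 AND d = H AND H = H
s6 = b NAND s1 = L NAND L = H
s8 = s2 NAND b = L NAND L = H
s9 = s4 NAND s6 = H NAND H = L
s10 = s3 NAND s8 = H NAND H = L
s13 = s6 NAND s0 = H NAND H = L

s9 = L  s10 = L  s13 = L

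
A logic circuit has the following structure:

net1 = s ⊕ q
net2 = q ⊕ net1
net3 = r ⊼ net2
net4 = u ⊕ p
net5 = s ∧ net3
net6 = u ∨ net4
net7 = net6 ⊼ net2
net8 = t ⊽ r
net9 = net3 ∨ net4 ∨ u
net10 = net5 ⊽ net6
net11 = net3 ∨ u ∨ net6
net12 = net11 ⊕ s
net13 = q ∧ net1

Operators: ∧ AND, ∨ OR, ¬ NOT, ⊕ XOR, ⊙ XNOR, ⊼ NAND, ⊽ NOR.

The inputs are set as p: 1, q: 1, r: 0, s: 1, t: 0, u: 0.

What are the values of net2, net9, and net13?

net2 = 1  net9 = 1  net13 = 0

net1 = s XOR q = 1 XOR 1 = 0
net2 = q XOR net1 = 1 XOR 0 = 1
net3 = r NAND net2 = 0 NAND 1 = 1
net4 = u XOR p = 0 XOR 1 = 1
net9 = net3 OR net4 OR u = 1 OR 1 OR 0 = 1
net13 = q AND net1 = 1 AND 0 = 0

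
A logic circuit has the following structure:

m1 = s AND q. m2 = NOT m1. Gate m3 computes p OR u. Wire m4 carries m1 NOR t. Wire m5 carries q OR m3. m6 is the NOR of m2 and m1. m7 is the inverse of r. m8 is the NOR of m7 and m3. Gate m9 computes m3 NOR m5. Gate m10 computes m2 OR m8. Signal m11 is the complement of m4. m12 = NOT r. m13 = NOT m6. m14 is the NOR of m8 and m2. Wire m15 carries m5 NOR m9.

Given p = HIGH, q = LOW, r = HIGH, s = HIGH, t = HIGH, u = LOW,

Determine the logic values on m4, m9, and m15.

m1 = s AND q = HIGH AND LOW = LOW
m3 = p OR u = HIGH OR LOW = HIGH
m4 = m1 NOR t = LOW NOR HIGH = LOW
m5 = q OR m3 = LOW OR HIGH = HIGH
m9 = m3 NOR m5 = HIGH NOR HIGH = LOW
m15 = m5 NOR m9 = HIGH NOR LOW = LOW

m4 = LOW; m9 = LOW; m15 = LOW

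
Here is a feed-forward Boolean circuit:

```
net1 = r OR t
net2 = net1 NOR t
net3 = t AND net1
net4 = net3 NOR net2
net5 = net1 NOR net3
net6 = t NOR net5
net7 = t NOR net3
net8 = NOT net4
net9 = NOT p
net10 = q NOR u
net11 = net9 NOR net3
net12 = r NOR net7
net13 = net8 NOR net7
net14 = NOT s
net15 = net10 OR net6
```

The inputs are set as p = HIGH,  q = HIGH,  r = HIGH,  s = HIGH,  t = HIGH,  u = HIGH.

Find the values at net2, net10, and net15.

net2 = LOW, net10 = LOW, net15 = LOW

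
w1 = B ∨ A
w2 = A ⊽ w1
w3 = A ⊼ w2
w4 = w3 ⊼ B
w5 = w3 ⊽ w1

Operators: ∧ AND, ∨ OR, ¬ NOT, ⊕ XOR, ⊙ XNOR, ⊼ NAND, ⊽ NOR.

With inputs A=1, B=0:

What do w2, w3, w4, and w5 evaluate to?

w2 = 0, w3 = 1, w4 = 1, w5 = 0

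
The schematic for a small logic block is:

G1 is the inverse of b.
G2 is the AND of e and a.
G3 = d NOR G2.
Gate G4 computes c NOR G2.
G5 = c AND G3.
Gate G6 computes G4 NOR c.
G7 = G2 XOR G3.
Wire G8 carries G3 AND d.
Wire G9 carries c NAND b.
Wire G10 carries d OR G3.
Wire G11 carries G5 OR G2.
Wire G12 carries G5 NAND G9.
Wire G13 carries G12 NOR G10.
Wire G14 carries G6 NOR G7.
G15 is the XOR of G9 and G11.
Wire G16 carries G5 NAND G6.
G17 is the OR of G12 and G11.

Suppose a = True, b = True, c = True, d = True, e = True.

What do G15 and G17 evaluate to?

G2 = e AND a = True AND True = True
G3 = d NOR G2 = True NOR True = False
G5 = c AND G3 = True AND False = False
G9 = c NAND b = True NAND True = False
G11 = G5 OR G2 = False OR True = True
G12 = G5 NAND G9 = False NAND False = True
G15 = G9 XOR G11 = False XOR True = True
G17 = G12 OR G11 = True OR True = True

G15 = True; G17 = True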